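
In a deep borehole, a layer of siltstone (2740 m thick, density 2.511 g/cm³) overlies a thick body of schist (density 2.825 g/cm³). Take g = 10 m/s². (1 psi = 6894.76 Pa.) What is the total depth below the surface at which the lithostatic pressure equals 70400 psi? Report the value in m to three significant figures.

Pressure at base of upper layers: 2511×10×2740 = 6.880×10^7 Pa = 9979 psi
Remaining pressure to be supplied by schist: 4.854×10^8 − 6.880×10^7 = 4.166×10^8 Pa
Additional depth in schist = 4.166×10^8 Pa / (2825 kg/m³ × 10 m/s²) = 14747 m
Total depth = 2740 m + 14747 m = 17487 m

17500 m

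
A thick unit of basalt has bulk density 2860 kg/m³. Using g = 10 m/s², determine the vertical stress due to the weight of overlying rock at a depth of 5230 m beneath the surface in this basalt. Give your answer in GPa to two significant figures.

0.15 GPa

basalt: 2860 kg/m³ × 10 m/s² × 5230 m = 1.496×10^8 Pa = 0.1496 GPa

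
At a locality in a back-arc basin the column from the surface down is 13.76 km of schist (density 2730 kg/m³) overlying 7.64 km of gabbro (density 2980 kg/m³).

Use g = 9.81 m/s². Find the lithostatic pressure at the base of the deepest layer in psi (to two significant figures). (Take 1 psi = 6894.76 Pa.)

86000 psi

schist: 2730 kg/m³ × 9.81 m/s² × 13760 m = 3.685×10^8 Pa = 53448 psi
gabbro: 2980 kg/m³ × 9.81 m/s² × 7640 m = 2.233×10^8 Pa = 32394 psi
Total = 53448 + 32394 = 85842 psi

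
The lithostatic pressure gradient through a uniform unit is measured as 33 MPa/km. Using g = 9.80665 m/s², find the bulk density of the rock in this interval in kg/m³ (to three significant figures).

3370 kg/m³

ρ = (dP/dz)/g = 33 MPa/km / 9.80665 m/s² = 33000 Pa/m / 9.80665 m/s² = 3365.1 kg/m³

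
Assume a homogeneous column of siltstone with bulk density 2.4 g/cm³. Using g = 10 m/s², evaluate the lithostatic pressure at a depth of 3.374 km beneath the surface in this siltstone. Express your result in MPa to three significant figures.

siltstone: 2400 kg/m³ × 10 m/s² × 3374 m = 8.098×10^7 Pa = 80.98 MPa

81.0 MPa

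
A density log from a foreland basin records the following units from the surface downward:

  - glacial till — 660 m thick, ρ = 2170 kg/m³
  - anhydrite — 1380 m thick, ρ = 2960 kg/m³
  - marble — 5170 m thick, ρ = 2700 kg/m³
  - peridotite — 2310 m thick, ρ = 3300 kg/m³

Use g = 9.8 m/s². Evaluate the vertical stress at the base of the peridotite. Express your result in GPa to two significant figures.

0.27 GPa

glacial till: 2170 kg/m³ × 9.8 m/s² × 660 m = 1.404×10^7 Pa = 0.01404 GPa
anhydrite: 2960 kg/m³ × 9.8 m/s² × 1380 m = 4.003×10^7 Pa = 0.04003 GPa
marble: 2700 kg/m³ × 9.8 m/s² × 5170 m = 1.368×10^8 Pa = 0.1368 GPa
peridotite: 3300 kg/m³ × 9.8 m/s² × 2310 m = 7.471×10^7 Pa = 0.07471 GPa
Total = 0.01404 + 0.04003 + 0.1368 + 0.07471 = 0.26557 GPa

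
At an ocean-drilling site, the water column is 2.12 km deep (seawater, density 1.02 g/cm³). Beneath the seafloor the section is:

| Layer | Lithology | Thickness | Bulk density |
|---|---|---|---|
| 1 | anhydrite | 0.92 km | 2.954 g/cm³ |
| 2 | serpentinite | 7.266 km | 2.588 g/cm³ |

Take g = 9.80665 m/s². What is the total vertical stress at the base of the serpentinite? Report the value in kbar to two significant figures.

2.3 kbar

seawater: 1020 kg/m³ × 9.80665 m/s² × 2120 m = 2.121×10^7 Pa = 0.2121 kbar
anhydrite: 2954 kg/m³ × 9.80665 m/s² × 920 m = 2.665×10^7 Pa = 0.2665 kbar
serpentinite: 2588 kg/m³ × 9.80665 m/s² × 7266 m = 1.844×10^8 Pa = 1.844 kbar
Total = 0.2121 + 0.2665 + 1.844 = 2.3227 kbar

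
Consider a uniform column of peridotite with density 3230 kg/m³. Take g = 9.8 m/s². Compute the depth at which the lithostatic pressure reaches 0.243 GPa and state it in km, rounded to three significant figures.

h = P/(ρg) = 0.243 GPa / (3230 kg/m³ × 9.8 m/s²) = 2.430×10^8 Pa / 31654 Pa/m = 7676.8 m
= 7.6768 km

7.68 km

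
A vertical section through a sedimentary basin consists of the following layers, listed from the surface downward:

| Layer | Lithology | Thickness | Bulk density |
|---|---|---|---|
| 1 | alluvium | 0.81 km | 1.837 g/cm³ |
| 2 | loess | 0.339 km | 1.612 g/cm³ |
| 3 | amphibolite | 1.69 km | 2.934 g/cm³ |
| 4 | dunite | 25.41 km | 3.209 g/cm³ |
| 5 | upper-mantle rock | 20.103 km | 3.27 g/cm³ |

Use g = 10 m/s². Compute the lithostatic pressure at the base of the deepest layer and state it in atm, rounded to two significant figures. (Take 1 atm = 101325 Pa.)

alluvium: 1837 kg/m³ × 10 m/s² × 810 m = 1.488×10^7 Pa = 146.9 atm
loess: 1612 kg/m³ × 10 m/s² × 339 m = 5.465×10^6 Pa = 53.93 atm
amphibolite: 2934 kg/m³ × 10 m/s² × 1690 m = 4.958×10^7 Pa = 489.4 atm
dunite: 3209 kg/m³ × 10 m/s² × 25410 m = 8.154×10^8 Pa = 8047 atm
upper-mantle rock: 3270 kg/m³ × 10 m/s² × 20103 m = 6.574×10^8 Pa = 6488 atm
Total = 146.9 + 53.93 + 489.4 + 8047 + 6488 = 15225 atm

15000 atm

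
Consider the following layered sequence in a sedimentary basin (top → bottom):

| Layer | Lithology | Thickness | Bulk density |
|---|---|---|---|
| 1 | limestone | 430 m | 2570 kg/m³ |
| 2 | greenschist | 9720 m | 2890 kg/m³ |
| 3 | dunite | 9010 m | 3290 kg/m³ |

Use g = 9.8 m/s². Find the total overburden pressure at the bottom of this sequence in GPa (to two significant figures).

limestone: 2570 kg/m³ × 9.8 m/s² × 430 m = 1.083×10^7 Pa = 0.01083 GPa
greenschist: 2890 kg/m³ × 9.8 m/s² × 9720 m = 2.753×10^8 Pa = 0.2753 GPa
dunite: 3290 kg/m³ × 9.8 m/s² × 9010 m = 2.905×10^8 Pa = 0.2905 GPa
Total = 0.01083 + 0.2753 + 0.2905 = 0.57662 GPa

0.58 GPa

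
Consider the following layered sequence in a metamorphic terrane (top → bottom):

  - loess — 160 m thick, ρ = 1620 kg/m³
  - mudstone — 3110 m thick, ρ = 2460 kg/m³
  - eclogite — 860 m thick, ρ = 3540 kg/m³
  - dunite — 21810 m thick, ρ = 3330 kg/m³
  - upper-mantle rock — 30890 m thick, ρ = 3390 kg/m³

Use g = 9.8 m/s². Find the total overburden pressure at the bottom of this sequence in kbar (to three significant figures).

18.5 kbar

loess: 1620 kg/m³ × 9.8 m/s² × 160 m = 2.540×10^6 Pa = 0.02540 kbar
mudstone: 2460 kg/m³ × 9.8 m/s² × 3110 m = 7.498×10^7 Pa = 0.7498 kbar
eclogite: 3540 kg/m³ × 9.8 m/s² × 860 m = 2.984×10^7 Pa = 0.2984 kbar
dunite: 3330 kg/m³ × 9.8 m/s² × 21810 m = 7.117×10^8 Pa = 7.117 kbar
upper-mantle rock: 3390 kg/m³ × 9.8 m/s² × 30890 m = 1.026×10^9 Pa = 10.26 kbar
Total = 0.02540 + 0.7498 + 0.2984 + 7.117 + 10.26 = 18.453 kbar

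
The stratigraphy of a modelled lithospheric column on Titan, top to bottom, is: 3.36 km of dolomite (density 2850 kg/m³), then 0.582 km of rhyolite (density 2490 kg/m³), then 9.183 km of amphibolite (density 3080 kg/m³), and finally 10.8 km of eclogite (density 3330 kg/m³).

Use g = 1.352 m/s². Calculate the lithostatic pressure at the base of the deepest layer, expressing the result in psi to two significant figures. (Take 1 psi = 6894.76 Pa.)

15000 psi

dolomite: 2850 kg/m³ × 1.352 m/s² × 3360 m = 1.295×10^7 Pa = 1878 psi
rhyolite: 2490 kg/m³ × 1.352 m/s² × 582 m = 1.959×10^6 Pa = 284.2 psi
amphibolite: 3080 kg/m³ × 1.352 m/s² × 9183 m = 3.824×10^7 Pa = 5546 psi
eclogite: 3330 kg/m³ × 1.352 m/s² × 10800 m = 4.862×10^7 Pa = 7052 psi
Total = 1878 + 284.2 + 5546 + 7052 = 14760 psi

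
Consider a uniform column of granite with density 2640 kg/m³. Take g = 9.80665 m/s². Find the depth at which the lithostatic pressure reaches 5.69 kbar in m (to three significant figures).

h = P/(ρg) = 5.69 kbar / (2640 kg/m³ × 9.80665 m/s²) = 5.690×10^8 Pa / 25890 Pa/m = 21978 m

22000 m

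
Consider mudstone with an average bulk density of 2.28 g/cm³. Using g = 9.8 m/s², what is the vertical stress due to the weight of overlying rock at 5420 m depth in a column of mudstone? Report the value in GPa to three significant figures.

mudstone: 2280 kg/m³ × 9.8 m/s² × 5420 m = 1.211×10^8 Pa = 0.1211 GPa

0.121 GPa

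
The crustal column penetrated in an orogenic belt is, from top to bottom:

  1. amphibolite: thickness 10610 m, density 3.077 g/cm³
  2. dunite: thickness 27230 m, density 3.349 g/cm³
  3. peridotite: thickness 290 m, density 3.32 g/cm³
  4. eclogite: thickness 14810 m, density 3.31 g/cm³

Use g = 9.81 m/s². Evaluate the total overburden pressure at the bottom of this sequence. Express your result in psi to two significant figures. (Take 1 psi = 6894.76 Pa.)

amphibolite: 3077 kg/m³ × 9.81 m/s² × 10610 m = 3.203×10^8 Pa = 46451 psi
dunite: 3349 kg/m³ × 9.81 m/s² × 27230 m = 8.946×10^8 Pa = 1.298×10^5 psi
peridotite: 3320 kg/m³ × 9.81 m/s² × 290 m = 9.445×10^6 Pa = 1370 psi
eclogite: 3310 kg/m³ × 9.81 m/s² × 14810 m = 4.809×10^8 Pa = 69748 psi
Total = 46451 + 1.298×10^5 + 1370 + 69748 = 2.4732×10^5 psi

250000 psi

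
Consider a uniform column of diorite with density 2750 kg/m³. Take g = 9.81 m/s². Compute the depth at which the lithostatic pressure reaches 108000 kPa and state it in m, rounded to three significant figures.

h = P/(ρg) = 108000 kPa / (2750 kg/m³ × 9.81 m/s²) = 1.080×10^8 Pa / 26978 Pa/m = 4003.3 m

4000 m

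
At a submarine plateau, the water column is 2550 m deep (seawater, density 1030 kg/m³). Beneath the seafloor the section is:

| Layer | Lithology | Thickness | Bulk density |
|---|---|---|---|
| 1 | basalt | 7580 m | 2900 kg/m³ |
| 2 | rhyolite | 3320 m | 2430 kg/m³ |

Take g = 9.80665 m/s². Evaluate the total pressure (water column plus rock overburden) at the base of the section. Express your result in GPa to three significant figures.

0.320 GPa

seawater: 1030 kg/m³ × 9.80665 m/s² × 2550 m = 2.576×10^7 Pa = 0.02576 GPa
basalt: 2900 kg/m³ × 9.80665 m/s² × 7580 m = 2.156×10^8 Pa = 0.2156 GPa
rhyolite: 2430 kg/m³ × 9.80665 m/s² × 3320 m = 7.912×10^7 Pa = 0.07912 GPa
Total = 0.02576 + 0.2156 + 0.07912 = 0.32044 GPa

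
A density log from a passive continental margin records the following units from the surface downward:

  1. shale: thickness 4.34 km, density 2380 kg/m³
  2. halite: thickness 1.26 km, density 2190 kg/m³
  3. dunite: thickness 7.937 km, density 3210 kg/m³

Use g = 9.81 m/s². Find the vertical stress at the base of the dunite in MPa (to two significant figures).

shale: 2380 kg/m³ × 9.81 m/s² × 4340 m = 1.013×10^8 Pa = 101.3 MPa
halite: 2190 kg/m³ × 9.81 m/s² × 1260 m = 2.707×10^7 Pa = 27.07 MPa
dunite: 3210 kg/m³ × 9.81 m/s² × 7937 m = 2.499×10^8 Pa = 249.9 MPa
Total = 101.3 + 27.07 + 249.9 = 378.34 MPa

380 MPa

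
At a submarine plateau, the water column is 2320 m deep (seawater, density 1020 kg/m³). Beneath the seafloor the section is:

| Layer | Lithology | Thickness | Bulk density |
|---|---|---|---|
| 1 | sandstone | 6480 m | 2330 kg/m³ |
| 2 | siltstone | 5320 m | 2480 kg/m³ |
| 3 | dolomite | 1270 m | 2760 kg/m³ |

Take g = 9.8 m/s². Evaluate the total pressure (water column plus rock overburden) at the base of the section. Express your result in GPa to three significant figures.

seawater: 1020 kg/m³ × 9.8 m/s² × 2320 m = 2.319×10^7 Pa = 0.02319 GPa
sandstone: 2330 kg/m³ × 9.8 m/s² × 6480 m = 1.480×10^8 Pa = 0.1480 GPa
siltstone: 2480 kg/m³ × 9.8 m/s² × 5320 m = 1.293×10^8 Pa = 0.1293 GPa
dolomite: 2760 kg/m³ × 9.8 m/s² × 1270 m = 3.435×10^7 Pa = 0.03435 GPa
Total = 0.02319 + 0.1480 + 0.1293 + 0.03435 = 0.33480 GPa

0.335 GPa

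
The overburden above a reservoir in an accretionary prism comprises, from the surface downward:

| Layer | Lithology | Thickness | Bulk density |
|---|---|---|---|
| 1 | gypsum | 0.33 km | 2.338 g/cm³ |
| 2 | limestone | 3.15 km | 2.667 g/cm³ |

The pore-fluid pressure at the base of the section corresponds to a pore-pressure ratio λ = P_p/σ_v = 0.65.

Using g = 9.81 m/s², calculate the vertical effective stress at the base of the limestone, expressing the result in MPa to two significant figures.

31 MPa

Overburden (lithostatic) stress σ_v:
gypsum: 2338 kg/m³ × 9.81 m/s² × 330 m = 7.569×10^6 Pa = 7.569 MPa
limestone: 2667 kg/m³ × 9.81 m/s² × 3150 m = 8.241×10^7 Pa = 82.41 MPa
Total = 7.569 + 82.41 = 89.983 MPa
Pore pressure P_p = λ·σ_v = 0.65 × 89.98 MPa = 58.49 MPa
Effective stress σ' = σ_v − P_p = 89.98 − 58.49 = 31.494 MPa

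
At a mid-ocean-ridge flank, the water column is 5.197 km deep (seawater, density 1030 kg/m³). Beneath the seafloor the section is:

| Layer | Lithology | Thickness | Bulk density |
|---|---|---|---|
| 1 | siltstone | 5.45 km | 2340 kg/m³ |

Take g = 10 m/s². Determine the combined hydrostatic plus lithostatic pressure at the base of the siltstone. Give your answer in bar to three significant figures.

seawater: 1030 kg/m³ × 10 m/s² × 5197 m = 5.353×10^7 Pa = 535.3 bar
siltstone: 2340 kg/m³ × 10 m/s² × 5450 m = 1.275×10^8 Pa = 1275 bar
Total = 535.3 + 1275 = 1810.6 bar

1810 bar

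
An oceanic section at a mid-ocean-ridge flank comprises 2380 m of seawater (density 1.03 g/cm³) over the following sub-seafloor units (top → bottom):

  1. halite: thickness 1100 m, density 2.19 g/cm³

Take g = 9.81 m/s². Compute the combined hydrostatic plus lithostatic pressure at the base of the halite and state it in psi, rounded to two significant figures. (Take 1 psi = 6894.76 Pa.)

seawater: 1030 kg/m³ × 9.81 m/s² × 2380 m = 2.405×10^7 Pa = 3488 psi
halite: 2190 kg/m³ × 9.81 m/s² × 1100 m = 2.363×10^7 Pa = 3428 psi
Total = 3488 + 3428 = 6915.5 psi

6900 psi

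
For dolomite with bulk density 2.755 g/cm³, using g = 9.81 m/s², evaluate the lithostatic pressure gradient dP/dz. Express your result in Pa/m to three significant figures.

27000 Pa/m

dP/dz = ρg = 2755 kg/m³ × 9.81 m/s² = 27027 Pa/m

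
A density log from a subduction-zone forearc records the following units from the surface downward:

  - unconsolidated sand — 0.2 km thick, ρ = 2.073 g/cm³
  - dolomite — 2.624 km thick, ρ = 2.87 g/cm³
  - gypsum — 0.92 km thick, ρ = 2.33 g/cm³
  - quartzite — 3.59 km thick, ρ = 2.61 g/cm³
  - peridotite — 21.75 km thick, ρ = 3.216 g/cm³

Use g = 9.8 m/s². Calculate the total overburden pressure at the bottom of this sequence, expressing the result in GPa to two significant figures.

0.88 GPa

unconsolidated sand: 2073 kg/m³ × 9.8 m/s² × 200 m = 4.063×10^6 Pa = 4.063×10^-3 GPa
dolomite: 2870 kg/m³ × 9.8 m/s² × 2624 m = 7.380×10^7 Pa = 0.07380 GPa
gypsum: 2330 kg/m³ × 9.8 m/s² × 920 m = 2.101×10^7 Pa = 0.02101 GPa
quartzite: 2610 kg/m³ × 9.8 m/s² × 3590 m = 9.183×10^7 Pa = 0.09183 GPa
peridotite: 3216 kg/m³ × 9.8 m/s² × 21750 m = 6.855×10^8 Pa = 0.6855 GPa
Total = 4.063×10^-3 + 0.07380 + 0.02101 + 0.09183 + 0.6855 = 0.87619 GPa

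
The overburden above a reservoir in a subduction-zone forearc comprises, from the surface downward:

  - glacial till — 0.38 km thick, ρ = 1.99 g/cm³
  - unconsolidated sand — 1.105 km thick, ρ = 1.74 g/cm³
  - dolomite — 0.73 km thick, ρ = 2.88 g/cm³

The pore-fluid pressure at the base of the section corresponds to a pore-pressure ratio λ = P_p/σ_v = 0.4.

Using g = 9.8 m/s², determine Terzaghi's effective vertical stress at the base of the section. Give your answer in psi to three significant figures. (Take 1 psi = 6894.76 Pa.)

Overburden (lithostatic) stress σ_v:
glacial till: 1990 kg/m³ × 9.8 m/s² × 380 m = 7.411×10^6 Pa = 7.411 MPa
unconsolidated sand: 1740 kg/m³ × 9.8 m/s² × 1105 m = 1.884×10^7 Pa = 18.84 MPa
dolomite: 2880 kg/m³ × 9.8 m/s² × 730 m = 2.060×10^7 Pa = 20.60 MPa
Total = 7.411 + 18.84 + 20.60 = 46.857 MPa
Pore pressure P_p = λ·σ_v = 0.4 × 46.86 MPa = 18.74 MPa
Effective stress σ' = σ_v − P_p = 46.86 − 18.74 = 28.114 MPa = 4077.6 psi

4080 psi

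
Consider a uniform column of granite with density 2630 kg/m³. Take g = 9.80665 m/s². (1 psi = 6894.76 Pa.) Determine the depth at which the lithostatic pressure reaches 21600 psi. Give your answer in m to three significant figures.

h = P/(ρg) = 21600 psi / (2630 kg/m³ × 9.80665 m/s²) = 1.489×10^8 Pa / 25791 Pa/m = 5774.3 m

5770 m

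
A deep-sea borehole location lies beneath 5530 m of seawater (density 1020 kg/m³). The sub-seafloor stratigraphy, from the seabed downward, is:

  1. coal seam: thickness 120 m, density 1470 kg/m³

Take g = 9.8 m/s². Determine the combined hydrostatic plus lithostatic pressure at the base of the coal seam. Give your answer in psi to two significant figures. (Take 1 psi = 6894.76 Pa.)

8300 psi

seawater: 1020 kg/m³ × 9.8 m/s² × 5530 m = 5.528×10^7 Pa = 8017 psi
coal seam: 1470 kg/m³ × 9.8 m/s² × 120 m = 1.729×10^6 Pa = 250.7 psi
Total = 8017 + 250.7 = 8268.1 psi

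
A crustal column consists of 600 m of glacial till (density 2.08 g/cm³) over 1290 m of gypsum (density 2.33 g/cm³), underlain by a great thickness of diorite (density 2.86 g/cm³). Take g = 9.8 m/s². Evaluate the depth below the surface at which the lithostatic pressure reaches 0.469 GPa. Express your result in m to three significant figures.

Pressure at base of upper layers: 2080×9.8×600 + 2330×9.8×1290 = 4.169×10^7 Pa = 0.04169 GPa
Remaining pressure to be supplied by diorite: 4.690×10^8 − 4.169×10^7 = 4.273×10^8 Pa
Additional depth in diorite = 4.273×10^8 Pa / (2860 kg/m³ × 9.8 m/s²) = 15246 m
Total depth = 1890 m + 15246 m = 17136 m

17100 m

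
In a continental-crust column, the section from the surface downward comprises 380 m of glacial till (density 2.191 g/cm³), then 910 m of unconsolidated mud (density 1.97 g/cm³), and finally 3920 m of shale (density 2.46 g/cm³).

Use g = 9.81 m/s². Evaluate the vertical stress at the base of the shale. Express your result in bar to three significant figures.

1200 bar

glacial till: 2191 kg/m³ × 9.81 m/s² × 380 m = 8.168×10^6 Pa = 81.68 bar
unconsolidated mud: 1970 kg/m³ × 9.81 m/s² × 910 m = 1.759×10^7 Pa = 175.9 bar
shale: 2460 kg/m³ × 9.81 m/s² × 3920 m = 9.460×10^7 Pa = 946.0 bar
Total = 81.68 + 175.9 + 946.0 = 1203.5 bar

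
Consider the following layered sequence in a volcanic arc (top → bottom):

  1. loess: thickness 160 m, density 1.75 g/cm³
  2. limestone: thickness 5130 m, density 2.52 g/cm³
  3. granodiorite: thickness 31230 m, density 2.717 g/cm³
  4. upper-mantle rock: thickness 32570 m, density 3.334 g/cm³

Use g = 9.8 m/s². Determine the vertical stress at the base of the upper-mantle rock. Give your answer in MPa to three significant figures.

2030 MPa

loess: 1750 kg/m³ × 9.8 m/s² × 160 m = 2.744×10^6 Pa = 2.744 MPa
limestone: 2520 kg/m³ × 9.8 m/s² × 5130 m = 1.267×10^8 Pa = 126.7 MPa
granodiorite: 2717 kg/m³ × 9.8 m/s² × 31230 m = 8.315×10^8 Pa = 831.5 MPa
upper-mantle rock: 3334 kg/m³ × 9.8 m/s² × 32570 m = 1.064×10^9 Pa = 1064 MPa
Total = 2.744 + 126.7 + 831.5 + 1064 = 2025.1 MPa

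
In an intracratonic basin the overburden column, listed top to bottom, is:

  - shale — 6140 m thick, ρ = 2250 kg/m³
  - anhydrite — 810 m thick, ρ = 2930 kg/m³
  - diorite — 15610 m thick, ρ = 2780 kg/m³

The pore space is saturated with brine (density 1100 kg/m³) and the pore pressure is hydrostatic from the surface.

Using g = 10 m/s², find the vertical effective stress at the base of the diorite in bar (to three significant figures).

3480 bar

Overburden (lithostatic) stress σ_v:
shale: 2250 kg/m³ × 10 m/s² × 6140 m = 1.381×10^8 Pa = 138.2 MPa
anhydrite: 2930 kg/m³ × 10 m/s² × 810 m = 2.373×10^7 Pa = 23.73 MPa
diorite: 2780 kg/m³ × 10 m/s² × 15610 m = 4.340×10^8 Pa = 434.0 MPa
Total = 138.2 + 23.73 + 434.0 = 595.84 MPa
Pore pressure P_p = 1100 kg/m³ × 10 m/s² × 22560 m = 2.482×10^8 Pa = 248.2 MPa
Effective stress σ' = σ_v − P_p = 595.8 − 248.2 = 347.68 MPa = 3476.8 bar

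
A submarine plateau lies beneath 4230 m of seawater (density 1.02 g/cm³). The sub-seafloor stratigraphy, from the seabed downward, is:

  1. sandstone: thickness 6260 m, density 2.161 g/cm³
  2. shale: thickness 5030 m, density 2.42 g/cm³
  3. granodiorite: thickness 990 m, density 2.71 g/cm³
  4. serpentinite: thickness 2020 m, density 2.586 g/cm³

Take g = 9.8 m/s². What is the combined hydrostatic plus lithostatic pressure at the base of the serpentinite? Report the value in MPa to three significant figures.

372 MPa

seawater: 1020 kg/m³ × 9.8 m/s² × 4230 m = 4.228×10^7 Pa = 42.28 MPa
sandstone: 2161 kg/m³ × 9.8 m/s² × 6260 m = 1.326×10^8 Pa = 132.6 MPa
shale: 2420 kg/m³ × 9.8 m/s² × 5030 m = 1.193×10^8 Pa = 119.3 MPa
granodiorite: 2710 kg/m³ × 9.8 m/s² × 990 m = 2.629×10^7 Pa = 26.29 MPa
serpentinite: 2586 kg/m³ × 9.8 m/s² × 2020 m = 5.119×10^7 Pa = 51.19 MPa
Total = 42.28 + 132.6 + 119.3 + 26.29 + 51.19 = 371.63 MPa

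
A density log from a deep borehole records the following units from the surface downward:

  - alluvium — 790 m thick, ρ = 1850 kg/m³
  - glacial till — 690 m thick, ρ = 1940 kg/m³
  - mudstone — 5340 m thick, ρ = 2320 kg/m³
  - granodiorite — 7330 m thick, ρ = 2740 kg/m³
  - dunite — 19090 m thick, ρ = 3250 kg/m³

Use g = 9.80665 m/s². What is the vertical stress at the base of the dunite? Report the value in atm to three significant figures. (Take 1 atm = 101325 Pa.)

9420 atm

alluvium: 1850 kg/m³ × 9.80665 m/s² × 790 m = 1.433×10^7 Pa = 141.4 atm
glacial till: 1940 kg/m³ × 9.80665 m/s² × 690 m = 1.313×10^7 Pa = 129.6 atm
mudstone: 2320 kg/m³ × 9.80665 m/s² × 5340 m = 1.215×10^8 Pa = 1199 atm
granodiorite: 2740 kg/m³ × 9.80665 m/s² × 7330 m = 1.970×10^8 Pa = 1944 atm
dunite: 3250 kg/m³ × 9.80665 m/s² × 19090 m = 6.084×10^8 Pa = 6005 atm
Total = 141.4 + 129.6 + 1199 + 1944 + 6005 = 9418.6 atm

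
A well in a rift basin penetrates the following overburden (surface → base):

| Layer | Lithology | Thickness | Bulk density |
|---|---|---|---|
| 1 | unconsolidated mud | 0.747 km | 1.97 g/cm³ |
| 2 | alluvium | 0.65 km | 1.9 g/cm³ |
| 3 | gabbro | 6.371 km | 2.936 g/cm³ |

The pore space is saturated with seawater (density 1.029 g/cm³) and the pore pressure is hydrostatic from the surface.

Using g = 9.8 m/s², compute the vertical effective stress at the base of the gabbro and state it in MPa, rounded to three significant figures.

132 MPa

Overburden (lithostatic) stress σ_v:
unconsolidated mud: 1970 kg/m³ × 9.8 m/s² × 747 m = 1.442×10^7 Pa = 14.42 MPa
alluvium: 1900 kg/m³ × 9.8 m/s² × 650 m = 1.210×10^7 Pa = 12.10 MPa
gabbro: 2936 kg/m³ × 9.8 m/s² × 6371 m = 1.833×10^8 Pa = 183.3 MPa
Total = 14.42 + 12.10 + 183.3 = 209.84 MPa
Pore pressure P_p = 1029 kg/m³ × 9.8 m/s² × 7768 m = 7.833×10^7 Pa = 78.33 MPa
Effective stress σ' = σ_v − P_p = 209.8 − 78.33 = 131.50 MPa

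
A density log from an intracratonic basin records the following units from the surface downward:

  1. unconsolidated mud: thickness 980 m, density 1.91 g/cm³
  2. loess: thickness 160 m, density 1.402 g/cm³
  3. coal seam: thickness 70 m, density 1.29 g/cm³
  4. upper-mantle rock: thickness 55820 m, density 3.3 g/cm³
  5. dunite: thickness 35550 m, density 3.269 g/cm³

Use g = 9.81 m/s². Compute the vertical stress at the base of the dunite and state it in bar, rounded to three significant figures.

29700 bar

unconsolidated mud: 1910 kg/m³ × 9.81 m/s² × 980 m = 1.836×10^7 Pa = 183.6 bar
loess: 1402 kg/m³ × 9.81 m/s² × 160 m = 2.201×10^6 Pa = 22.01 bar
coal seam: 1290 kg/m³ × 9.81 m/s² × 70 m = 8.858×10^5 Pa = 8.858 bar
upper-mantle rock: 3300 kg/m³ × 9.81 m/s² × 55820 m = 1.807×10^9 Pa = 18071 bar
dunite: 3269 kg/m³ × 9.81 m/s² × 35550 m = 1.140×10^9 Pa = 11400 bar
Total = 183.6 + 22.01 + 8.858 + 18071 + 11400 = 29686 bar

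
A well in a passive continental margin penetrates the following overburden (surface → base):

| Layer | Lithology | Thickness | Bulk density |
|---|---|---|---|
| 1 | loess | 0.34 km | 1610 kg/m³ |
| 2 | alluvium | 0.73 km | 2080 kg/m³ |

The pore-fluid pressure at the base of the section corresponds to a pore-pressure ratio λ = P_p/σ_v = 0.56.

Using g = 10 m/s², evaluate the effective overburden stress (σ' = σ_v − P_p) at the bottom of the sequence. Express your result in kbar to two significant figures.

Overburden (lithostatic) stress σ_v:
loess: 1610 kg/m³ × 10 m/s² × 340 m = 5.474×10^6 Pa = 5.474 MPa
alluvium: 2080 kg/m³ × 10 m/s² × 730 m = 1.518×10^7 Pa = 15.18 MPa
Total = 5.474 + 15.18 = 20.658 MPa
Pore pressure P_p = λ·σ_v = 0.56 × 20.66 MPa = 11.57 MPa
Effective stress σ' = σ_v − P_p = 20.66 − 11.57 = 9.0895 MPa = 0.090895 kbar

0.091 kbar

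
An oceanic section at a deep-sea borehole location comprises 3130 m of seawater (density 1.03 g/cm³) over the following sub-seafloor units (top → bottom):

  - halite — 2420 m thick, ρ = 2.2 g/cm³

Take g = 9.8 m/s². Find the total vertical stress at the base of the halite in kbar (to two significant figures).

seawater: 1030 kg/m³ × 9.8 m/s² × 3130 m = 3.159×10^7 Pa = 0.3159 kbar
halite: 2200 kg/m³ × 9.8 m/s² × 2420 m = 5.218×10^7 Pa = 0.5218 kbar
Total = 0.3159 + 0.5218 = 0.83769 kbar

0.84 kbar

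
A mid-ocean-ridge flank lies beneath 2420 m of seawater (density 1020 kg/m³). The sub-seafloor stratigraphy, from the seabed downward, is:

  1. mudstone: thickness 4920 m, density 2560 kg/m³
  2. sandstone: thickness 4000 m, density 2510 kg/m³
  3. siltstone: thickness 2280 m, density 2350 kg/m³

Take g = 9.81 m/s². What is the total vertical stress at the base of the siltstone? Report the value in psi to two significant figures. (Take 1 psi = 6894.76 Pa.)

43000 psi

seawater: 1020 kg/m³ × 9.81 m/s² × 2420 m = 2.422×10^7 Pa = 3512 psi
mudstone: 2560 kg/m³ × 9.81 m/s² × 4920 m = 1.236×10^8 Pa = 17921 psi
sandstone: 2510 kg/m³ × 9.81 m/s² × 4000 m = 9.849×10^7 Pa = 14285 psi
siltstone: 2350 kg/m³ × 9.81 m/s² × 2280 m = 5.256×10^7 Pa = 7623 psi
Total = 3512 + 17921 + 14285 + 7623 = 43341 psi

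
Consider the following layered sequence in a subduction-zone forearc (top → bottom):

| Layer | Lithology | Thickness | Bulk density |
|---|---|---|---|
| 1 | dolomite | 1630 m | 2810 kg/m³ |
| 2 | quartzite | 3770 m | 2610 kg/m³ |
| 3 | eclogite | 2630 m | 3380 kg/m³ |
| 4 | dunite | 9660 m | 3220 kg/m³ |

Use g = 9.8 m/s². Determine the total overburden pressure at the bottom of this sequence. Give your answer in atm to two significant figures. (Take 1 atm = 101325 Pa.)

dolomite: 2810 kg/m³ × 9.8 m/s² × 1630 m = 4.489×10^7 Pa = 443.0 atm
quartzite: 2610 kg/m³ × 9.8 m/s² × 3770 m = 9.643×10^7 Pa = 951.7 atm
eclogite: 3380 kg/m³ × 9.8 m/s² × 2630 m = 8.712×10^7 Pa = 859.8 atm
dunite: 3220 kg/m³ × 9.8 m/s² × 9660 m = 3.048×10^8 Pa = 3008 atm
Total = 443.0 + 951.7 + 859.8 + 3008 = 5262.9 atm

5300 atm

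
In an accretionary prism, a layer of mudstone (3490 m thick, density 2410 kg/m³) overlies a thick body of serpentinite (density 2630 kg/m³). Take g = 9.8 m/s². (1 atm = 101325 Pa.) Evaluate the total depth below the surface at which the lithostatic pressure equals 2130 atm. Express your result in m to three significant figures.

8670 m

Pressure at base of upper layers: 2410×9.8×3490 = 8.243×10^7 Pa = 813.5 atm
Remaining pressure to be supplied by serpentinite: 2.158×10^8 − 8.243×10^7 = 1.334×10^8 Pa
Additional depth in serpentinite = 1.334×10^8 Pa / (2630 kg/m³ × 9.8 m/s²) = 5175.6 m
Total depth = 3490 m + 5175.6 m = 8665.6 m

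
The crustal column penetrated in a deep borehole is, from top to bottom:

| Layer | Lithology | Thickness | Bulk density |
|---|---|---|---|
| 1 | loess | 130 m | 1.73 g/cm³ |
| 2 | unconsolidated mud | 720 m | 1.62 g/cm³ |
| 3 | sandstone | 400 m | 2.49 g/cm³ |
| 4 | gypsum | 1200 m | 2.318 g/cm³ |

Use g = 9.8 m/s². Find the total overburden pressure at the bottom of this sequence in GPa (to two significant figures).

0.051 GPa

loess: 1730 kg/m³ × 9.8 m/s² × 130 m = 2.204×10^6 Pa = 2.204×10^-3 GPa
unconsolidated mud: 1620 kg/m³ × 9.8 m/s² × 720 m = 1.143×10^7 Pa = 0.01143 GPa
sandstone: 2490 kg/m³ × 9.8 m/s² × 400 m = 9.761×10^6 Pa = 9.761×10^-3 GPa
gypsum: 2318 kg/m³ × 9.8 m/s² × 1200 m = 2.726×10^7 Pa = 0.02726 GPa
Total = 2.204×10^-3 + 0.01143 + 9.761×10^-3 + 0.02726 = 0.050655 GPa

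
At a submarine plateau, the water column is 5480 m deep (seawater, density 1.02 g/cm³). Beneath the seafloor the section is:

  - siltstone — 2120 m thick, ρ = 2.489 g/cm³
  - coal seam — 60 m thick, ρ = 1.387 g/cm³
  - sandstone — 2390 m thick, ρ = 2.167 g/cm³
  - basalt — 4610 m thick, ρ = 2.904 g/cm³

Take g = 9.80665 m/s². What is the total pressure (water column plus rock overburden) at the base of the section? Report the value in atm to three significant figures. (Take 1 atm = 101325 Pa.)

seawater: 1020 kg/m³ × 9.80665 m/s² × 5480 m = 5.482×10^7 Pa = 541.0 atm
siltstone: 2489 kg/m³ × 9.80665 m/s² × 2120 m = 5.175×10^7 Pa = 510.7 atm
coal seam: 1387 kg/m³ × 9.80665 m/s² × 60 m = 8.161×10^5 Pa = 8.054 atm
sandstone: 2167 kg/m³ × 9.80665 m/s² × 2390 m = 5.079×10^7 Pa = 501.3 atm
basalt: 2904 kg/m³ × 9.80665 m/s² × 4610 m = 1.313×10^8 Pa = 1296 atm
Total = 541.0 + 510.7 + 8.054 + 501.3 + 1296 = 2856.7 atm

2860 atm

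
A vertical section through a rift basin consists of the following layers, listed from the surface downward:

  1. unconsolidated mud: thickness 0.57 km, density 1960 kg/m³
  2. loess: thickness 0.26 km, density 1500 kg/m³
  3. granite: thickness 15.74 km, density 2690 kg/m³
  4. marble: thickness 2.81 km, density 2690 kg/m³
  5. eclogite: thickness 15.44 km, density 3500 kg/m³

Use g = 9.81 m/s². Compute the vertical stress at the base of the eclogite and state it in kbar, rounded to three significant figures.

10.3 kbar

unconsolidated mud: 1960 kg/m³ × 9.81 m/s² × 570 m = 1.096×10^7 Pa = 0.1096 kbar
loess: 1500 kg/m³ × 9.81 m/s² × 260 m = 3.826×10^6 Pa = 0.03826 kbar
granite: 2690 kg/m³ × 9.81 m/s² × 15740 m = 4.154×10^8 Pa = 4.154 kbar
marble: 2690 kg/m³ × 9.81 m/s² × 2810 m = 7.415×10^7 Pa = 0.7415 kbar
eclogite: 3500 kg/m³ × 9.81 m/s² × 15440 m = 5.301×10^8 Pa = 5.301 kbar
Total = 0.1096 + 0.03826 + 4.154 + 0.7415 + 5.301 = 10.344 kbar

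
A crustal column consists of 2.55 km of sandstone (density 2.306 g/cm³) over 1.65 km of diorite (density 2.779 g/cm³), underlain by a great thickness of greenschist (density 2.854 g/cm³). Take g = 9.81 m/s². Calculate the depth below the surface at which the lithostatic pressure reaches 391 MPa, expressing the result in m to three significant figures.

Pressure at base of upper layers: 2306×9.81×2550 + 2779×9.81×1650 = 1.027×10^8 Pa = 102.7 MPa
Remaining pressure to be supplied by greenschist: 3.910×10^8 − 1.027×10^8 = 2.883×10^8 Pa
Additional depth in greenschist = 2.883×10^8 Pa / (2854 kg/m³ × 9.81 m/s²) = 10298 m
Total depth = 4200 m + 10298 m = 14498 m

14500 m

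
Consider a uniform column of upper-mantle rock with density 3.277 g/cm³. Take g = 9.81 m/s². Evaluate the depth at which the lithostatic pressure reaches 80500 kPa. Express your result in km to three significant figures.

2.50 km

h = P/(ρg) = 80500 kPa / (3277 kg/m³ × 9.81 m/s²) = 8.050×10^7 Pa / 32147 Pa/m = 2504.1 m
= 2.5041 km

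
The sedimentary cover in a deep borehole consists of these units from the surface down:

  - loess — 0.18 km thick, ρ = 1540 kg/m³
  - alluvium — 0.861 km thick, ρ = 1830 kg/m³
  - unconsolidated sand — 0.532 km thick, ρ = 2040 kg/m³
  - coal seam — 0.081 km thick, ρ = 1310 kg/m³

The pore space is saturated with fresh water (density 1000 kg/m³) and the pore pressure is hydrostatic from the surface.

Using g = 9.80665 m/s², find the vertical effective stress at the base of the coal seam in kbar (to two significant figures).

0.14 kbar

Overburden (lithostatic) stress σ_v:
loess: 1540 kg/m³ × 9.80665 m/s² × 180 m = 2.718×10^6 Pa = 2.718 MPa
alluvium: 1830 kg/m³ × 9.80665 m/s² × 861 m = 1.545×10^7 Pa = 15.45 MPa
unconsolidated sand: 2040 kg/m³ × 9.80665 m/s² × 532 m = 1.064×10^7 Pa = 10.64 MPa
coal seam: 1310 kg/m³ × 9.80665 m/s² × 81 m = 1.041×10^6 Pa = 1.041 MPa
Total = 2.718 + 15.45 + 10.64 + 1.041 = 29.854 MPa
Pore pressure P_p = 1000 kg/m³ × 9.80665 m/s² × 1654 m = 1.622×10^7 Pa = 16.22 MPa
Effective stress σ' = σ_v − P_p = 29.85 − 16.22 = 13.633 MPa = 0.13633 kbar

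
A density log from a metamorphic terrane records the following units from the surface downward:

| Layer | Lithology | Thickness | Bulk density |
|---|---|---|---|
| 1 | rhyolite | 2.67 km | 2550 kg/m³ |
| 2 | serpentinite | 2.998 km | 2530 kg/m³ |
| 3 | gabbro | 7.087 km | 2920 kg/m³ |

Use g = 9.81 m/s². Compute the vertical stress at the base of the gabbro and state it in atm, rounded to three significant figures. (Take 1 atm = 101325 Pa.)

3400 atm

rhyolite: 2550 kg/m³ × 9.81 m/s² × 2670 m = 6.679×10^7 Pa = 659.2 atm
serpentinite: 2530 kg/m³ × 9.81 m/s² × 2998 m = 7.441×10^7 Pa = 734.4 atm
gabbro: 2920 kg/m³ × 9.81 m/s² × 7087 m = 2.030×10^8 Pa = 2004 atm
Total = 659.2 + 734.4 + 2004 = 3397.1 atm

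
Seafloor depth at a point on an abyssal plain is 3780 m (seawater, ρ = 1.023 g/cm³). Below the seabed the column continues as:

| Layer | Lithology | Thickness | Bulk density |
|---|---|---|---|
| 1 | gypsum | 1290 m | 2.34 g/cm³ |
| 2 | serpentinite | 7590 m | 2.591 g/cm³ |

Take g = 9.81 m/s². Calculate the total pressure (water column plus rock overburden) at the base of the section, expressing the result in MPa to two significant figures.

260 MPa

seawater: 1023 kg/m³ × 9.81 m/s² × 3780 m = 3.793×10^7 Pa = 37.93 MPa
gypsum: 2340 kg/m³ × 9.81 m/s² × 1290 m = 2.961×10^7 Pa = 29.61 MPa
serpentinite: 2591 kg/m³ × 9.81 m/s² × 7590 m = 1.929×10^8 Pa = 192.9 MPa
Total = 37.93 + 29.61 + 192.9 = 260.47 MPa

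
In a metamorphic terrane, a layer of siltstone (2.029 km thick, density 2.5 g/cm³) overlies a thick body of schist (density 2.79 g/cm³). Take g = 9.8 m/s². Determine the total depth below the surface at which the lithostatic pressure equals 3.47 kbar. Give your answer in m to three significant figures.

12900 m

Pressure at base of upper layers: 2500×9.8×2029 = 4.971×10^7 Pa = 0.4971 kbar
Remaining pressure to be supplied by schist: 3.470×10^8 − 4.971×10^7 = 2.973×10^8 Pa
Additional depth in schist = 2.973×10^8 Pa / (2790 kg/m³ × 9.8 m/s²) = 10873 m
Total depth = 2029 m + 10873 m = 12902 m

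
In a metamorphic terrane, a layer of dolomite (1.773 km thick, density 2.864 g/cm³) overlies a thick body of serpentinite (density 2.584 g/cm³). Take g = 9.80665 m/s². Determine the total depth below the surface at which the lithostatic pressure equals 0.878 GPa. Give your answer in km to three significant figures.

Pressure at base of upper layers: 2864×9.80665×1773 = 4.980×10^7 Pa = 0.04980 GPa
Remaining pressure to be supplied by serpentinite: 8.780×10^8 − 4.980×10^7 = 8.282×10^8 Pa
Additional depth in serpentinite = 8.282×10^8 Pa / (2584 kg/m³ × 9.80665 m/s²) = 32683 m
Total depth = 1773 m + 32683 m = 34456 m
= 34.456 km

34.5 km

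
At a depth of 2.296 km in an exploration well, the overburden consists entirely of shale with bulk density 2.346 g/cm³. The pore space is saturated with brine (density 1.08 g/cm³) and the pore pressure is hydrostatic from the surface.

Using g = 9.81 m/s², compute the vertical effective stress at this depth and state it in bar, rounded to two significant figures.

Overburden (lithostatic) stress σ_v:
shale: 2346 kg/m³ × 9.81 m/s² × 2296 m = 5.284×10^7 Pa = 52.84 MPa
Pore pressure P_p = 1080 kg/m³ × 9.81 m/s² × 2296 m = 2.433×10^7 Pa = 24.33 MPa
Effective stress σ' = σ_v − P_p = 52.84 − 24.33 = 28.515 MPa = 285.15 bar

290 bar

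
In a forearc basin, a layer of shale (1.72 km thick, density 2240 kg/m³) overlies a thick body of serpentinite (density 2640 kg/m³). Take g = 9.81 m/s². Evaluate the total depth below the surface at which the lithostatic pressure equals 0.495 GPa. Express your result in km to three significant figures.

19.4 km

Pressure at base of upper layers: 2240×9.81×1720 = 3.780×10^7 Pa = 0.03780 GPa
Remaining pressure to be supplied by serpentinite: 4.950×10^8 − 3.780×10^7 = 4.572×10^8 Pa
Additional depth in serpentinite = 4.572×10^8 Pa / (2640 kg/m³ × 9.81 m/s²) = 17654 m
Total depth = 1720 m + 17654 m = 19374 m
= 19.374 km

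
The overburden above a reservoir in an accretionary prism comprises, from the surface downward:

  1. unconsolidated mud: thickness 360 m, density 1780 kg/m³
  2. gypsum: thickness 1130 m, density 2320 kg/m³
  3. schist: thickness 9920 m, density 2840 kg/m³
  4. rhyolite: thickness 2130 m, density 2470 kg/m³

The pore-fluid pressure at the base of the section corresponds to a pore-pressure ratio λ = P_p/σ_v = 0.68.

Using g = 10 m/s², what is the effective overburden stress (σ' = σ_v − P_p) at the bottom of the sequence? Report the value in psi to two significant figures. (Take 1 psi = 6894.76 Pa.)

17000 psi

Overburden (lithostatic) stress σ_v:
unconsolidated mud: 1780 kg/m³ × 10 m/s² × 360 m = 6.408×10^6 Pa = 6.408 MPa
gypsum: 2320 kg/m³ × 10 m/s² × 1130 m = 2.622×10^7 Pa = 26.22 MPa
schist: 2840 kg/m³ × 10 m/s² × 9920 m = 2.817×10^8 Pa = 281.7 MPa
rhyolite: 2470 kg/m³ × 10 m/s² × 2130 m = 5.261×10^7 Pa = 52.61 MPa
Total = 6.408 + 26.22 + 281.7 + 52.61 = 366.96 MPa
Pore pressure P_p = λ·σ_v = 0.68 × 367.0 MPa = 249.5 MPa
Effective stress σ' = σ_v − P_p = 367.0 − 249.5 = 117.43 MPa = 17032 psi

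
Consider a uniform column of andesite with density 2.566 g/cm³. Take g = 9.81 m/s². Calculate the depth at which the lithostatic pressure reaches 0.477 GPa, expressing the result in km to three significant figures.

h = P/(ρg) = 0.477 GPa / (2566 kg/m³ × 9.81 m/s²) = 4.770×10^8 Pa / 25172 Pa/m = 18949 m
= 18.949 km

18.9 km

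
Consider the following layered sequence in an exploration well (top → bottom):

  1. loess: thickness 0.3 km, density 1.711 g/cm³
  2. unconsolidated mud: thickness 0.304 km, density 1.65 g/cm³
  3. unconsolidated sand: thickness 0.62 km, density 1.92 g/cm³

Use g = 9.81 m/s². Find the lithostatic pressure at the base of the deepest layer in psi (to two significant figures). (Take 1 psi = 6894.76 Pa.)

3100 psi

loess: 1711 kg/m³ × 9.81 m/s² × 300 m = 5.035×10^6 Pa = 730.3 psi
unconsolidated mud: 1650 kg/m³ × 9.81 m/s² × 304 m = 4.921×10^6 Pa = 713.7 psi
unconsolidated sand: 1920 kg/m³ × 9.81 m/s² × 620 m = 1.168×10^7 Pa = 1694 psi
Total = 730.3 + 713.7 + 1694 = 3137.7 psi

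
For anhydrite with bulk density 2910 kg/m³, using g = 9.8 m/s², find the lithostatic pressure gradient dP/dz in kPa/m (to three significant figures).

dP/dz = ρg = 2910 kg/m³ × 9.8 m/s² = 28518 Pa/m
= 28518 Pa/m × (1 kPa/m / 1000.0 Pa/m) = 28.518 kPa/m

28.5 kPa/m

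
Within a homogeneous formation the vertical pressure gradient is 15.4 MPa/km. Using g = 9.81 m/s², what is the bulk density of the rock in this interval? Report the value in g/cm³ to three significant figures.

ρ = (dP/dz)/g = 15.4 MPa/km / 9.81 m/s² = 15400 Pa/m / 9.81 m/s² = 1569.8 kg/m³
= 1.570 g/cm³

1.57 g/cm³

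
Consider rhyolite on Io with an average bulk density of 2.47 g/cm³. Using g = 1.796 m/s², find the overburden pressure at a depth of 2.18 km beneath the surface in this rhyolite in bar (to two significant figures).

97 bar

rhyolite: 2470 kg/m³ × 1.796 m/s² × 2180 m = 9.671×10^6 Pa = 96.71 bar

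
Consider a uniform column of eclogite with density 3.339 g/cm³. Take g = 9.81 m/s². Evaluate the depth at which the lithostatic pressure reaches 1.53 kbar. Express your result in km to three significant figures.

4.67 km

h = P/(ρg) = 1.53 kbar / (3339 kg/m³ × 9.81 m/s²) = 1.530×10^8 Pa / 32756 Pa/m = 4671.0 m
= 4.6710 km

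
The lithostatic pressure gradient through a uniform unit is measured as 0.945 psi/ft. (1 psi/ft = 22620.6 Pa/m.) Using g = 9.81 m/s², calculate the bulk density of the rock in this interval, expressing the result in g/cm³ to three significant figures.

2.18 g/cm³

ρ = (dP/dz)/g = 0.945 psi/ft / 9.81 m/s² = 21376 Pa/m / 9.81 m/s² = 2179.0 kg/m³
= 2.179 g/cm³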